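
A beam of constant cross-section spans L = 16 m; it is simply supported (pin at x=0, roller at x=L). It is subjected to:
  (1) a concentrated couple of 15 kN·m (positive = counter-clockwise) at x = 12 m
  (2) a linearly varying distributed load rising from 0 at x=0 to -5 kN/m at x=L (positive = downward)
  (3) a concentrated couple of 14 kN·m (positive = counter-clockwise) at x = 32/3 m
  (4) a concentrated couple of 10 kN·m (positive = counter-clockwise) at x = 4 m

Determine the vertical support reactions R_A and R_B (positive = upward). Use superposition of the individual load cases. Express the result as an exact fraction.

R_A = -523/48 kN, R_B = -1397/48 kN

Load 1 — applied couple M₀=15 kN·m at a=12 m (b=L-a=4):
  R_A = M₀/L = 15/16 kN
  R_B = -M₀/L = -15/16 kN
Load 2 — triangular load w₀=-5 kN/m (0→w₀ over full span):
  R_A = w₀L/6 = (-5)·16/6 = -40/3 kN
  R_B = w₀L/3 = (-5)·16/3 = -80/3 kN
Load 3 — applied couple M₀=14 kN·m at a=32/3 m (b=L-a=16/3):
  R_A = M₀/L = 14/16 = 7/8 kN
  R_B = -M₀/L = -14/16 = -7/8 kN
Load 4 — applied couple M₀=10 kN·m at a=4 m (b=L-a=12):
  R_A = M₀/L = 10/16 = 5/8 kN
  R_B = -M₀/L = -10/16 = -5/8 kN
Superposition: R_A = -523/48 kN, R_B = -1397/48 kN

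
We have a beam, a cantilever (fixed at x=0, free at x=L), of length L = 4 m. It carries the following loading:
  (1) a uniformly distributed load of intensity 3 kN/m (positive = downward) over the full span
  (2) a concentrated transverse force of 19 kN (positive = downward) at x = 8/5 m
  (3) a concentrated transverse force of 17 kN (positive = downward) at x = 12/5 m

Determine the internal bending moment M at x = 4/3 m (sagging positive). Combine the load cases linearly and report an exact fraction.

M(4/3) = -508/15 kN·m

Load 1 — uniform load w=3 kN/m over full span:
  M_1 = -w(L-x)²/2 = -3·(4-(4/3))²/2 = -32/3 kN·m
Load 2 — point force P=19 kN at a=8/5 m (b=L-a=12/5):
  M_2 = -P(a-x)  [x≤a] = -19·((8/5)-(4/3)) = -76/15 kN·m
Load 3 — point force P=17 kN at a=12/5 m (b=L-a=8/5):
  M_3 = -P(a-x)  [x≤a] = -17·((12/5)-(4/3)) = -272/15 kN·m
Superposition: M = Σ M_i = -508/15 kN·m ≈ -33.866667 kN·m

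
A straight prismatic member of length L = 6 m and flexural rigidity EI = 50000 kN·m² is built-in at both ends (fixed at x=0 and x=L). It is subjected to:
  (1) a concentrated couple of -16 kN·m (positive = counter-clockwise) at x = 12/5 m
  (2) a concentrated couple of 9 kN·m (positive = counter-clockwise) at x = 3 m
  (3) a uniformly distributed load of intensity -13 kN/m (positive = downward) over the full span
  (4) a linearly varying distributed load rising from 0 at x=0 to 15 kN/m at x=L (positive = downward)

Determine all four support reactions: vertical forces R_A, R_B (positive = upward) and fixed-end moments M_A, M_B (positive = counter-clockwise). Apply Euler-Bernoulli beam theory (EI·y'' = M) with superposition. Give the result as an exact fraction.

Load 1 — applied couple M₀=-16 kN·m at a=12/5 m (b=L-a=18/5):
  R_A = 6M₀ab/L³ = 6·(-16)·(12/5)·(18/5)/6³ = -96/25 kN
  M_A = M₀b(2a-b)/L² = (-16)·(18/5)·(2·(12/5)-(18/5))/6² = -48/25 kN·m
  R_B = -6M₀ab/L³ = -6·(-16)·(12/5)·(18/5)/6³ = 96/25 kN
  M_B = M₀a(2b-a)/L² = (-16)·(12/5)·(2·(18/5)-(12/5))/6² = -128/25 kN·m
Load 2 — applied couple M₀=9 kN·m at a=3 m (b=L-a=3):
  R_A = 6M₀ab/L³ = 6·9·3·3/6³ = 9/4 kN
  M_A = M₀b(2a-b)/L² = 9·3·(2·3-3)/6² = 9/4 kN·m
  R_B = -6M₀ab/L³ = -6·9·3·3/6³ = -9/4 kN
  M_B = M₀a(2b-a)/L² = 9·3·(2·3-3)/6² = 9/4 kN·m
Load 3 — uniform load w=-13 kN/m over full span:
  R_A = wL/2 = (-13)·6/2 = -39 kN
  M_A = wL²/12 = (-13)·6²/12 = -39 kN·m
  R_B = wL/2 = (-13)·6/2 = -39 kN
  M_B = -wL²/12 = -(-13)·6²/12 = 39 kN·m
Load 4 — triangular load w₀=15 kN/m (0→w₀ over full span):
  R_A = 3w₀L/20 = 3·15·6/20 = 27/2 kN
  M_A = w₀L²/30 = 15·6²/30 = 18 kN·m
  R_B = 7w₀L/20 = 7·15·6/20 = 63/2 kN
  M_B = -w₀L²/20 = -15·6²/20 = -27 kN·m
Superposition: R_A = -2709/100 kN, M_A = -2067/100 kN·m, R_B = -591/100 kN, M_B = 913/100 kN·m

R_A = -2709/100 kN, M_A = -2067/100 kN·m, R_B = -591/100 kN, M_B = 913/100 kN·m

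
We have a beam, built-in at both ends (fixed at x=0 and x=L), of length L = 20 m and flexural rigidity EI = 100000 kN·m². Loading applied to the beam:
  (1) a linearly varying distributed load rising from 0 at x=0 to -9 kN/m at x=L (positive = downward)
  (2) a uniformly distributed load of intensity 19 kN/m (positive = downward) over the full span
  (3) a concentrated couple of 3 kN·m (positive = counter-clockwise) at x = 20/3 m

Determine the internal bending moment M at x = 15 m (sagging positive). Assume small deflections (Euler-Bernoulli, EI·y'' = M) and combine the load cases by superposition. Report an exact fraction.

M(15) = 1135/24 kN·m

Load 1 — triangular load w₀=-9 kN/m (0→w₀ over full span):
  M_1 = 3w₀Lx/20 - w₀L²/30 - w₀x³/(6L) = 3·(-9)·20·15/20 - (-9)·20²/30 - (-9)·15³/(6·20) = -255/8 kN·m
Load 2 — uniform load w=19 kN/m over full span:
  M_2 = wLx/2 - wL²/12 - wx²/2 = 19·20·15/2 - 19·20²/12 - 19·15²/2 = 475/6 kN·m
Load 3 — applied couple M₀=3 kN·m at a=20/3 m (b=L-a=40/3):
  M_3 = R_Ax - M_A - M₀  [x>a] with R_A=1/5, M_A=0 = (1/5)·15 - 0 - 3 = 0 kN·m
Superposition: M = Σ M_i = 1135/24 kN·m ≈ 47.291667 kN·m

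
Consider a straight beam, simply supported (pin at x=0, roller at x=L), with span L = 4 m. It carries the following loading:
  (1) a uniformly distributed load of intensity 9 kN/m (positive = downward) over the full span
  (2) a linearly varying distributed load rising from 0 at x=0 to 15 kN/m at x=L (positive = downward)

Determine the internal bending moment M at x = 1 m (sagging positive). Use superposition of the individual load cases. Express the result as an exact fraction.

M(1) = 183/8 kN·m

Load 1 — uniform load w=9 kN/m over full span:
  M_1 = wx(L-x)/2 = 9·1·(4-1)/2 = 27/2 kN·m
Load 2 — triangular load w₀=15 kN/m (0→w₀ over full span):
  M_2 = w₀Lx/6 - w₀x³/(6L) = 15·4·1/6 - 15·1³/(6·4) = 75/8 kN·m
Superposition: M = Σ M_i = 183/8 kN·m ≈ 22.875000 kN·m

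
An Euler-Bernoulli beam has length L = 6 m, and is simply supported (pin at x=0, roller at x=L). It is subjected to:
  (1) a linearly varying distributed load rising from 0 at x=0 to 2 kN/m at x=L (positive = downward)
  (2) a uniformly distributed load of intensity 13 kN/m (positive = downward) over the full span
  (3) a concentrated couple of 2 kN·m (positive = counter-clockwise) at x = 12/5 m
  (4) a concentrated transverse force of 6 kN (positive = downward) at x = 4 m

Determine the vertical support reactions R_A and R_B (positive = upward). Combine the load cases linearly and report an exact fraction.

R_A = 130/3 kN, R_B = 140/3 kN

Load 1 — triangular load w₀=2 kN/m (0→w₀ over full span):
  R_A = w₀L/6 = 2·6/6 = 2 kN
  R_B = w₀L/3 = 2·6/3 = 4 kN
Load 2 — uniform load w=13 kN/m over full span:
  R_A = wL/2 = 13·6/2 = 39 kN
  R_B = wL/2 = 13·6/2 = 39 kN
Load 3 — applied couple M₀=2 kN·m at a=12/5 m (b=L-a=18/5):
  R_A = M₀/L = 2/6 = 1/3 kN
  R_B = -M₀/L = -2/6 = -1/3 kN
Load 4 — point force P=6 kN at a=4 m (b=L-a=2):
  R_A = Pb/L = 6·2/6 = 2 kN
  R_B = Pa/L = 6·4/6 = 4 kN
Superposition: R_A = 130/3 kN, R_B = 140/3 kN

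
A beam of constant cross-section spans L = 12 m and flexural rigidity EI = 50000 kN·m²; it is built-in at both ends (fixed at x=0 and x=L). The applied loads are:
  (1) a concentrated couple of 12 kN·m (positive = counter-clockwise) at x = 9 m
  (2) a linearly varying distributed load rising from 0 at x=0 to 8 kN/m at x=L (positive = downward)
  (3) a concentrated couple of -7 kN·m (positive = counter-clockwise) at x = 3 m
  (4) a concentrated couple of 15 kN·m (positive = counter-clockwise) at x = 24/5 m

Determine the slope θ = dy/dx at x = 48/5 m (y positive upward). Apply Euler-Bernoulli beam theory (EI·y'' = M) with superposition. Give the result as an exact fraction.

θ(48/5) = 10101/7812500 rad

Load 1 — applied couple M₀=12 kN·m at a=9 m (b=L-a=3):
  θ_1 = (R_Ax²/2 - M_Ax - M₀(x-a))/EI  [x>a] with R_A=9/8, M_A=15/4 = ((9/8)·(48/5)²/2 - (15/4)·(48/5) - 12·((48/5)-9))/50000 = 27/156250 rad
Load 2 — triangular load w₀=8 kN/m (0→w₀ over full span):
  θ_2 = -w₀(2x(L-x)(L-2x)(x+2L)+x²(L-x)²)/(120LEI) = -8·(2·(48/5)·(12-(48/5))·(12-2·(48/5))·((48/5)+2·12)+(48/5)²·(12-(48/5))²)/(120·12·50000) = 2304/1953125 rad
Load 3 — applied couple M₀=-7 kN·m at a=3 m (b=L-a=9):
  θ_3 = (R_Ax²/2 - M_Ax - M₀(x-a))/EI  [x>a] with R_A=-21/32, M_A=21/16 = ((-21/32)·(48/5)²/2 - (21/16)·(48/5) - (-7)·((48/5)-3))/50000 = 21/312500 rad
Load 4 — applied couple M₀=15 kN·m at a=24/5 m (b=L-a=36/5):
  θ_4 = (R_Ax²/2 - M_Ax - M₀(x-a))/EI  [x>a] with R_A=9/5, M_A=9/5 = ((9/5)·(48/5)²/2 - (9/5)·(48/5) - 15·((48/5)-(24/5)))/50000 = -99/781250 rad
Superposition: θ = Σ θ_i = 10101/7812500 rad ≈ 0.001293 rad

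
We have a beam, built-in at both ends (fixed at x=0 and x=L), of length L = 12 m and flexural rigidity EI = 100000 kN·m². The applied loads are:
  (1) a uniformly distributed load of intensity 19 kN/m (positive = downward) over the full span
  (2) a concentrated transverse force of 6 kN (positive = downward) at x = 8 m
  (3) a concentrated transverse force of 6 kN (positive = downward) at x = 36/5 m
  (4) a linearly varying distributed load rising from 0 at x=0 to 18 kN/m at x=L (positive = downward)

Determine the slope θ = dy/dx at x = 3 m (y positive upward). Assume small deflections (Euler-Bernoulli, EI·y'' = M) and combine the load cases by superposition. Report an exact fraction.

Load 1 — uniform load w=19 kN/m over full span:
  θ_1 = -wx(L-x)(L-2x)/(12EI) = -19·3·(12-3)·(12-2·3)/(12·100000) = -513/200000 rad
Load 2 — point force P=6 kN at a=8 m (b=L-a=4):
  θ_2 = -Pb²x(2aL-(3a+b)x)/(2L³EI)  [x≤a] = -6·4²·3·(2·8·12-(3·8+4)·3)/(2·12³·100000) = -9/100000 rad
Load 3 — point force P=6 kN at a=36/5 m (b=L-a=24/5):
  θ_3 = -Pb²x(2aL-(3a+b)x)/(2L³EI)  [x≤a] = -6·(24/5)²·3·(2·(36/5)·12-(3·(36/5)+(24/5))·3)/(2·12³·100000) = -351/3125000 rad
Load 4 — triangular load w₀=18 kN/m (0→w₀ over full span):
  θ_4 = -w₀(2x(L-x)(L-2x)(x+2L)+x²(L-x)²)/(120LEI) = -18·(2·3·(12-3)·(12-2·3)·(3+2·12)+3²·(12-3)²)/(120·12·100000) = -9477/8000000 rad
Superposition: θ = Σ θ_i = -790389/200000000 rad ≈ -0.003952 rad

θ(3) = -790389/200000000 rad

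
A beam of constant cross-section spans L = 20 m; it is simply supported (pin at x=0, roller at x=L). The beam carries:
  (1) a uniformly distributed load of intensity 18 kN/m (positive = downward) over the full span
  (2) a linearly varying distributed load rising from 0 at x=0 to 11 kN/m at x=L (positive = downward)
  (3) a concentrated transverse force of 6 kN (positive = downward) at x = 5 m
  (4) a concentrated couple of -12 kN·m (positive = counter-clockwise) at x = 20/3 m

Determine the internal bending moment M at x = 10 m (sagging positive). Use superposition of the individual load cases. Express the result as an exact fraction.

M(10) = 1196 kN·m

Load 1 — uniform load w=18 kN/m over full span:
  M_1 = wx(L-x)/2 = 18·10·(20-10)/2 = 900 kN·m
Load 2 — triangular load w₀=11 kN/m (0→w₀ over full span):
  M_2 = w₀Lx/6 - w₀x³/(6L) = 11·20·10/6 - 11·10³/(6·20) = 275 kN·m
Load 3 — point force P=6 kN at a=5 m (b=L-a=15):
  M_3 = Pa(L-x)/L  [x>a] = 6·5·(20-10)/20 = 15 kN·m
Load 4 — applied couple M₀=-12 kN·m at a=20/3 m (b=L-a=40/3):
  M_4 = M₀x/L - M₀  [x>a] = (-12)·10/20 - (-12) = 6 kN·m
Superposition: M = Σ M_i = 1196 kN·m ≈ 1196.000000 kN·m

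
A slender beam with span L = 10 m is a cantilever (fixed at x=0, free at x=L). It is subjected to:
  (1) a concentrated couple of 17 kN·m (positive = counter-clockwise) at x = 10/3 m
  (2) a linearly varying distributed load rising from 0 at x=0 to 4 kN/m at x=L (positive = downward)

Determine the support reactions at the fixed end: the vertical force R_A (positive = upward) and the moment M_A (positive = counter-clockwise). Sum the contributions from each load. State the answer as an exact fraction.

R_A = 20 kN, M_A = 349/3 kN·m

Load 1 — applied couple M₀=17 kN·m at a=10/3 m (b=L-a=20/3):
  R_A = 0 kN
  M_A = -M₀ = -17 kN·m
Load 2 — triangular load w₀=4 kN/m (0→w₀ over full span):
  R_A = w₀L/2 = 4·10/2 = 20 kN
  M_A = w₀L²/3 = 4·10²/3 = 400/3 kN·m
Superposition: R_A = 20 kN, M_A = 349/3 kN·m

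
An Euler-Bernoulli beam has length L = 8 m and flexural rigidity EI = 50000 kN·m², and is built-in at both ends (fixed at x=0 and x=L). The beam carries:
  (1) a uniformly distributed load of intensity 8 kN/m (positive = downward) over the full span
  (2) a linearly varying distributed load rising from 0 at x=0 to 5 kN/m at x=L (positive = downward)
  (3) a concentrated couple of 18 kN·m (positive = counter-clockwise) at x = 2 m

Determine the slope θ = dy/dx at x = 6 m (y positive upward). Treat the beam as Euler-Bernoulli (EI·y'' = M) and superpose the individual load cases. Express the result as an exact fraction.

θ(6) = 577/800000 rad

Load 1 — uniform load w=8 kN/m over full span:
  θ_1 = -wx(L-x)(L-2x)/(12EI) = -8·6·(8-6)·(8-2·6)/(12·50000) = 2/3125 rad
Load 2 — triangular load w₀=5 kN/m (0→w₀ over full span):
  θ_2 = -w₀(2x(L-x)(L-2x)(x+2L)+x²(L-x)²)/(120LEI) = -5·(2·6·(8-6)·(8-2·6)·(6+2·8)+6²·(8-6)²)/(120·8·50000) = 41/200000 rad
Load 3 — applied couple M₀=18 kN·m at a=2 m (b=L-a=6):
  θ_3 = (R_Ax²/2 - M_Ax - M₀(x-a))/EI  [x>a] with R_A=81/32, M_A=-27/8 = ((81/32)·6²/2 - (-27/8)·6 - 18·(6-2))/50000 = -99/800000 rad
Superposition: θ = Σ θ_i = 577/800000 rad ≈ 0.000721 rad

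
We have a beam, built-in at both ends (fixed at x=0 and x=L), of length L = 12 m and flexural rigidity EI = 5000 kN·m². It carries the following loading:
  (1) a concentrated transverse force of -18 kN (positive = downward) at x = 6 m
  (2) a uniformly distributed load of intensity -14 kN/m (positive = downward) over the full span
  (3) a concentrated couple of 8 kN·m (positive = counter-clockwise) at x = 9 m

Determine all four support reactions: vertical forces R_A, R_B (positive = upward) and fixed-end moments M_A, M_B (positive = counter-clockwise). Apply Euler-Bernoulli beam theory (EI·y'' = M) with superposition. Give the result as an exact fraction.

Load 1 — point force P=-18 kN at a=6 m (b=L-a=6):
  R_A = Pb²(3a+b)/L³ = (-18)·6²·(3·6+6)/12³ = -9 kN
  M_A = Pab²/L² = (-18)·6·6²/12² = -27 kN·m
  R_B = Pa²(a+3b)/L³ = (-18)·6²·(6+3·6)/12³ = -9 kN
  M_B = -Pa²b/L² = -(-18)·6²·6/12² = 27 kN·m
Load 2 — uniform load w=-14 kN/m over full span:
  R_A = wL/2 = (-14)·12/2 = -84 kN
  M_A = wL²/12 = (-14)·12²/12 = -168 kN·m
  R_B = wL/2 = (-14)·12/2 = -84 kN
  M_B = -wL²/12 = -(-14)·12²/12 = 168 kN·m
Load 3 — applied couple M₀=8 kN·m at a=9 m (b=L-a=3):
  R_A = 6M₀ab/L³ = 6·8·9·3/12³ = 3/4 kN
  M_A = M₀b(2a-b)/L² = 8·3·(2·9-3)/12² = 5/2 kN·m
  R_B = -6M₀ab/L³ = -6·8·9·3/12³ = -3/4 kN
  M_B = M₀a(2b-a)/L² = 8·9·(2·3-9)/12² = -3/2 kN·m
Superposition: R_A = -369/4 kN, M_A = -385/2 kN·m, R_B = -375/4 kN, M_B = 387/2 kN·m

R_A = -369/4 kN, M_A = -385/2 kN·m, R_B = -375/4 kN, M_B = 387/2 kN·m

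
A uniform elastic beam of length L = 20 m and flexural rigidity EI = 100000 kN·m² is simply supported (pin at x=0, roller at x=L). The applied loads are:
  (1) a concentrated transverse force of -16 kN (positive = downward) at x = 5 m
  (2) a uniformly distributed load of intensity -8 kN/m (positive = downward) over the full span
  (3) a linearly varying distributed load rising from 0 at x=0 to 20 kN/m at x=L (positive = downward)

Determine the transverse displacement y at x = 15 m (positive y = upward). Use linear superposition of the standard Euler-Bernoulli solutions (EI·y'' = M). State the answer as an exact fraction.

Load 1 — point force P=-16 kN at a=5 m (b=L-a=15):
  y_1 = -Pa(L-x)(2Lx-a²-x²)/(6LEI)  [x>a] = -(-16)·5·(20-15)·(2·20·15-5²-15²)/(6·20·100000) = 7/600 m
Load 2 — uniform load w=-8 kN/m over full span:
  y_2 = -wx(L³-2Lx²+x³)/(24EI) = -(-8)·15·(20³-2·20·15²+15³)/(24·100000) = 19/160 m
Load 3 — triangular load w₀=20 kN/m (0→w₀ over full span):
  y_3 = -w₀x(7L⁴-10L²x²+3x⁴)/(360LEI) = -20·15·(7·20⁴-10·20²·15²+3·15⁴)/(360·20·100000) = -119/768 m
Superposition: y = Σ y_i = -157/6400 m ≈ -0.024531 m

y(15) = -157/6400 m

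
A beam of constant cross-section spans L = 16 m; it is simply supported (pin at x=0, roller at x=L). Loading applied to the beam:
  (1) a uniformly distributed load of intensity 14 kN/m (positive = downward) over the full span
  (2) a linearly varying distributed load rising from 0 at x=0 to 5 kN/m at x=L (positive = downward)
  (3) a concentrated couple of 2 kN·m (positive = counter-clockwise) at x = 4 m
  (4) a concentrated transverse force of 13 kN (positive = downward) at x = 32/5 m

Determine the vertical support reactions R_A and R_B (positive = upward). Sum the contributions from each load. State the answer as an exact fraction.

R_A = 15991/120 kN, R_B = 17249/120 kN

Load 1 — uniform load w=14 kN/m over full span:
  R_A = wL/2 = 14·16/2 = 112 kN
  R_B = wL/2 = 14·16/2 = 112 kN
Load 2 — triangular load w₀=5 kN/m (0→w₀ over full span):
  R_A = w₀L/6 = 5·16/6 = 40/3 kN
  R_B = w₀L/3 = 5·16/3 = 80/3 kN
Load 3 — applied couple M₀=2 kN·m at a=4 m (b=L-a=12):
  R_A = M₀/L = 2/16 = 1/8 kN
  R_B = -M₀/L = -2/16 = -1/8 kN
Load 4 — point force P=13 kN at a=32/5 m (b=L-a=48/5):
  R_A = Pb/L = 13·(48/5)/16 = 39/5 kN
  R_B = Pa/L = 13·(32/5)/16 = 26/5 kN
Superposition: R_A = 15991/120 kN, R_B = 17249/120 kN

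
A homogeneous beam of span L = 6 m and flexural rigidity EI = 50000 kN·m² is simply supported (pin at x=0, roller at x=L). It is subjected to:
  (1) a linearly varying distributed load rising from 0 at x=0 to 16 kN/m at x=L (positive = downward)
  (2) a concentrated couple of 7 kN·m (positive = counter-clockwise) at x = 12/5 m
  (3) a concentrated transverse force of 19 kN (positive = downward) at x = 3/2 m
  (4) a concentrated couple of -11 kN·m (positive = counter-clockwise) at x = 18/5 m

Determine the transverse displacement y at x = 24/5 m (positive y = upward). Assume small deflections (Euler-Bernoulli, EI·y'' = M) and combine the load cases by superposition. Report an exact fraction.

Load 1 — triangular load w₀=16 kN/m (0→w₀ over full span):
  y_1 = -w₀x(7L⁴-10L²x²+3x⁴)/(360LEI) = -16·(24/5)·(7·6⁴-10·6²·(24/5)²+3·(24/5)⁴)/(360·6·50000) = -82296/48828125 m
Load 2 — applied couple M₀=7 kN·m at a=12/5 m (b=L-a=18/5):
  y_2 = (M₀x³/(6L)-M₀(x-a)²/2+C₁x)/EI  [x>a] with C₁=M₀(3b²-L²)/(6L)=14/25 = (7·(24/5)³/(6·6)-7·((24/5)-(12/5))²/2+(14/25)·(24/5))/50000 = 63/781250 m
Load 3 — point force P=19 kN at a=3/2 m (b=L-a=9/2):
  y_3 = -Pa(L-x)(2Lx-a²-x²)/(6LEI)  [x>a] = -19·(3/2)·(6-(24/5))·(2·6·(24/5)-(3/2)²-(24/5)²)/(6·6·50000) = -61389/100000000 m
Load 4 — applied couple M₀=-11 kN·m at a=18/5 m (b=L-a=12/5):
  y_4 = (M₀x³/(6L)-M₀(x-a)²/2+C₁x)/EI  [x>a] with C₁=M₀(3b²-L²)/(6L)=143/25 = ((-11)·(24/5)³/(6·6)-(-11)·((24/5)-(18/5))²/2+(143/25)·(24/5))/50000 = 99/3125000 m
Superposition: y = Σ y_i = -27337401/12500000000 m ≈ -0.002187 m

y(24/5) = -27337401/12500000000 m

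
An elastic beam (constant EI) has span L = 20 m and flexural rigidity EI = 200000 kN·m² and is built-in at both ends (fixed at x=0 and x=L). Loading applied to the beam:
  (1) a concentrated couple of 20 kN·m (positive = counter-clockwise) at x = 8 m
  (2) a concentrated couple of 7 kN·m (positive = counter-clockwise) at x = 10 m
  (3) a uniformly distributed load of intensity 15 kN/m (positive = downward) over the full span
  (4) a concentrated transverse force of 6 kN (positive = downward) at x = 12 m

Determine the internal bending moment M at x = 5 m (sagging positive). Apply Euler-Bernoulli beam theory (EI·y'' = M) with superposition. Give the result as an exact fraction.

M(5) = 13443/200 kN·m

Load 1 — applied couple M₀=20 kN·m at a=8 m (b=L-a=12):
  M_1 = R_Ax - M_A  [x≤a] with R_A=36/25, M_A=12/5 = (36/25)·5 - (12/5) = 24/5 kN·m
Load 2 — applied couple M₀=7 kN·m at a=10 m (b=L-a=10):
  M_2 = R_Ax - M_A  [x≤a] with R_A=21/40, M_A=7/4 = (21/40)·5 - (7/4) = 7/8 kN·m
Load 3 — uniform load w=15 kN/m over full span:
  M_3 = wLx/2 - wL²/12 - wx²/2 = 15·20·5/2 - 15·20²/12 - 15·5²/2 = 125/2 kN·m
Load 4 — point force P=6 kN at a=12 m (b=L-a=8):
  M_4 = Pb²(3a+b)x/L³ - Pab²/L²  [x≤a] = 6·8²·(3·12+8)·5/20³ - 6·12·8²/20² = -24/25 kN·m
Superposition: M = Σ M_i = 13443/200 kN·m ≈ 67.215000 kN·m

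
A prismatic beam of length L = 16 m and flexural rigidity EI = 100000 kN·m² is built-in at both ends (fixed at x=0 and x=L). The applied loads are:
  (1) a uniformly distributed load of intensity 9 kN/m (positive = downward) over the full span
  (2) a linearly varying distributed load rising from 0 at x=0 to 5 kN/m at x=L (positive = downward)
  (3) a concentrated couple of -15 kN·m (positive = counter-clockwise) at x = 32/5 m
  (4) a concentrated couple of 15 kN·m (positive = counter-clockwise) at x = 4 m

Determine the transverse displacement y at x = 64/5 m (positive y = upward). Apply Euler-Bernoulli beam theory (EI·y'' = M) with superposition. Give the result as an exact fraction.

Load 1 — uniform load w=9 kN/m over full span:
  y_1 = -wx²(L-x)²/(24EI) = -9·(64/5)²·(16-(64/5))²/(24·100000) = -12288/1953125 m
Load 2 — triangular load w₀=5 kN/m (0→w₀ over full span):
  y_2 = -w₀x²(L-x)²(x+2L)/(120LEI) = -5·(64/5)²·(16-(64/5))²·((64/5)+2·16)/(120·16·100000) = -57344/29296875 m
Load 3 — applied couple M₀=-15 kN·m at a=32/5 m (b=L-a=48/5):
  y_3 = (R_Ax³/6 - M_Ax²/2 - M₀(x-a)²/2)/EI  [x>a] with R_A=-27/20, M_A=-9/5 = ((-27/20)·(64/5)³/6 - (-9/5)·(64/5)²/2 - (-15)·((64/5)-(32/5))²/2)/100000 = -336/1953125 m
Load 4 — applied couple M₀=15 kN·m at a=4 m (b=L-a=12):
  y_4 = (R_Ax³/6 - M_Ax²/2 - M₀(x-a)²/2)/EI  [x>a] with R_A=135/128, M_A=-45/16 = ((135/128)·(64/5)³/6 - (-45/16)·(64/5)²/2 - 15·((64/5)-4)²/2)/100000 = 57/312500 m
Superposition: y = Σ y_i = -965441/117187500 m ≈ -0.008238 m

y(64/5) = -965441/117187500 m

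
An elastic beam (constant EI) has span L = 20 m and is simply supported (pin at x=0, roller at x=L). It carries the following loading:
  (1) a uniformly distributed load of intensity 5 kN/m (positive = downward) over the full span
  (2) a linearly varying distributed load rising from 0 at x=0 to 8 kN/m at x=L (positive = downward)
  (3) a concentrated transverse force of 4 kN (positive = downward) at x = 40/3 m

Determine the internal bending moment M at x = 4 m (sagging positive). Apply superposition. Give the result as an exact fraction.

M(4) = 4016/15 kN·m

Load 1 — uniform load w=5 kN/m over full span:
  M_1 = wx(L-x)/2 = 5·4·(20-4)/2 = 160 kN·m
Load 2 — triangular load w₀=8 kN/m (0→w₀ over full span):
  M_2 = w₀Lx/6 - w₀x³/(6L) = 8·20·4/6 - 8·4³/(6·20) = 512/5 kN·m
Load 3 — point force P=4 kN at a=40/3 m (b=L-a=20/3):
  M_3 = Pbx/L  [x≤a] = 4·(20/3)·4/20 = 16/3 kN·m
Superposition: M = Σ M_i = 4016/15 kN·m ≈ 267.733333 kN·m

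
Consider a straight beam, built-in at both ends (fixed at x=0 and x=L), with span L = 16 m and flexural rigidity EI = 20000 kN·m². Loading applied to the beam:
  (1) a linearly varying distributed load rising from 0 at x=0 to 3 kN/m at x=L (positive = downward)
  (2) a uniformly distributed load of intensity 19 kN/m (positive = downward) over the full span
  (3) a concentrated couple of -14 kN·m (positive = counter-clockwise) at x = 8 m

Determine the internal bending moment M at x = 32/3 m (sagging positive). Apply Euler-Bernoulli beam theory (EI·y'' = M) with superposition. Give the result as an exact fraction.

Load 1 — triangular load w₀=3 kN/m (0→w₀ over full span):
  M_1 = 3w₀Lx/20 - w₀L²/30 - w₀x³/(6L) = 3·3·16·(32/3)/20 - 3·16²/30 - 3·(32/3)³/(6·16) = 1792/135 kN·m
Load 2 — uniform load w=19 kN/m over full span:
  M_2 = wLx/2 - wL²/12 - wx²/2 = 19·16·(32/3)/2 - 19·16²/12 - 19·(32/3)²/2 = 1216/9 kN·m
Load 3 — applied couple M₀=-14 kN·m at a=8 m (b=L-a=8):
  M_3 = R_Ax - M_A - M₀  [x>a] with R_A=-21/16, M_A=-7/2 = (-21/16)·(32/3) - (-7/2) - (-14) = 7/2 kN·m
Superposition: M = Σ M_i = 41009/270 kN·m ≈ 151.885185 kN·m

M(32/3) = 41009/270 kN·m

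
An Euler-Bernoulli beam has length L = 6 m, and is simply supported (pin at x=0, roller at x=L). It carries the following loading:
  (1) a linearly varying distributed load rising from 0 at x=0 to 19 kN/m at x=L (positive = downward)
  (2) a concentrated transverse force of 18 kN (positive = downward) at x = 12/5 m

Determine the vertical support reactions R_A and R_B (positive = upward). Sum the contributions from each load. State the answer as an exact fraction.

R_A = 149/5 kN, R_B = 226/5 kN

Load 1 — triangular load w₀=19 kN/m (0→w₀ over full span):
  R_A = w₀L/6 = 19·6/6 = 19 kN
  R_B = w₀L/3 = 19·6/3 = 38 kN
Load 2 — point force P=18 kN at a=12/5 m (b=L-a=18/5):
  R_A = Pb/L = 18·(18/5)/6 = 54/5 kN
  R_B = Pa/L = 18·(12/5)/6 = 36/5 kN
Superposition: R_A = 149/5 kN, R_B = 226/5 kN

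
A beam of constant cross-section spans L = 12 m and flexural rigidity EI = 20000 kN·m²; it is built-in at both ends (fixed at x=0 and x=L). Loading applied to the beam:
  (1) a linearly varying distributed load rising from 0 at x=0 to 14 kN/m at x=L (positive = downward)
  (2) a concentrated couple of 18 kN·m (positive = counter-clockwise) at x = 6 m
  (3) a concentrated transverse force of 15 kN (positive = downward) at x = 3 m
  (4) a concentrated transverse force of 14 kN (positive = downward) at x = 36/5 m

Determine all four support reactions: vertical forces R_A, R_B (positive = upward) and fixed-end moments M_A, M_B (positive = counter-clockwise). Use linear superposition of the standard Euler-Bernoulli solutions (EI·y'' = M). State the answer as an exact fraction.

Load 1 — triangular load w₀=14 kN/m (0→w₀ over full span):
  R_A = 3w₀L/20 = 3·14·12/20 = 126/5 kN
  M_A = w₀L²/30 = 14·12²/30 = 336/5 kN·m
  R_B = 7w₀L/20 = 7·14·12/20 = 294/5 kN
  M_B = -w₀L²/20 = -14·12²/20 = -504/5 kN·m
Load 2 — applied couple M₀=18 kN·m at a=6 m (b=L-a=6):
  R_A = 6M₀ab/L³ = 6·18·6·6/12³ = 9/4 kN
  M_A = M₀b(2a-b)/L² = 18·6·(2·6-6)/12² = 9/2 kN·m
  R_B = -6M₀ab/L³ = -6·18·6·6/12³ = -9/4 kN
  M_B = M₀a(2b-a)/L² = 18·6·(2·6-6)/12² = 9/2 kN·m
Load 3 — point force P=15 kN at a=3 m (b=L-a=9):
  R_A = Pb²(3a+b)/L³ = 15·9²·(3·3+9)/12³ = 405/32 kN
  M_A = Pab²/L² = 15·3·9²/12² = 405/16 kN·m
  R_B = Pa²(a+3b)/L³ = 15·3²·(3+3·9)/12³ = 75/32 kN
  M_B = -Pa²b/L² = -15·3²·9/12² = -135/16 kN·m
Load 4 — point force P=14 kN at a=36/5 m (b=L-a=24/5):
  R_A = Pb²(3a+b)/L³ = 14·(24/5)²·(3·(36/5)+(24/5))/12³ = 616/125 kN
  M_A = Pab²/L² = 14·(36/5)·(24/5)²/12² = 2016/125 kN·m
  R_B = Pa²(a+3b)/L³ = 14·(36/5)²·((36/5)+3·(24/5))/12³ = 1134/125 kN
  M_B = -Pa²b/L² = -14·(36/5)²·(24/5)/12² = -3024/125 kN·m
Superposition: R_A = 180137/4000 kN, M_A = 226281/2000 kN·m, R_B = 271863/4000 kN, M_B = -257859/2000 kN·m

R_A = 180137/4000 kN, M_A = 226281/2000 kN·m, R_B = 271863/4000 kN, M_B = -257859/2000 kN·m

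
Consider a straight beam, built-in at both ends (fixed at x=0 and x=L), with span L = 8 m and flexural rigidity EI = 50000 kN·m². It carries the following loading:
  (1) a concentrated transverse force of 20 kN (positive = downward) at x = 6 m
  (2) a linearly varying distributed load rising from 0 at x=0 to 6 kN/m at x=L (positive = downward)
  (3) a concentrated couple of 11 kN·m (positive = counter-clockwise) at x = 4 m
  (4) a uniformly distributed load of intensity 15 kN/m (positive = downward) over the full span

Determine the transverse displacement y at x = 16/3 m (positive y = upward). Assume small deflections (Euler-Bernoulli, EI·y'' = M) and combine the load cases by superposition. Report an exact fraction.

Load 1 — point force P=20 kN at a=6 m (b=L-a=2):
  y_1 = -Pb²x²(3aL-(3a+b)x)/(6L³EI)  [x≤a] = -20·2²·(16/3)²·(3·6·8-(3·6+2)·(16/3))/(6·8³·50000) = -28/50625 m
Load 2 — triangular load w₀=6 kN/m (0→w₀ over full span):
  y_2 = -w₀x²(L-x)²(x+2L)/(120LEI) = -6·(16/3)²·(8-(16/3))²·((16/3)+2·8)/(120·8·50000) = -2048/3796875 m
Load 3 — applied couple M₀=11 kN·m at a=4 m (b=L-a=4):
  y_3 = (R_Ax³/6 - M_Ax²/2 - M₀(x-a)²/2)/EI  [x>a] with R_A=33/16, M_A=11/4 = ((33/16)·(16/3)³/6 - (11/4)·(16/3)²/2 - 11·((16/3)-4)²/2)/50000 = 11/168750 m
Load 4 — uniform load w=15 kN/m over full span:
  y_4 = -wx²(L-x)²/(24EI) = -15·(16/3)²·(8-(16/3))²/(24·50000) = -128/50625 m
Superposition: y = Σ y_i = -27001/7593750 m ≈ -0.003556 m

y(16/3) = -27001/7593750 m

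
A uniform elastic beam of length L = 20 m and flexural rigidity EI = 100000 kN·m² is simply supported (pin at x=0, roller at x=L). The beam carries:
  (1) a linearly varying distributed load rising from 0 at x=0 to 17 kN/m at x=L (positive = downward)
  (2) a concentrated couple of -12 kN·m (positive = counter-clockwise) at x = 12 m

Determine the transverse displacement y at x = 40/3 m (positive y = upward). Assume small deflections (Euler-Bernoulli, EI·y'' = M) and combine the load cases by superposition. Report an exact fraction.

Load 1 — triangular load w₀=17 kN/m (0→w₀ over full span):
  y_1 = -w₀x(7L⁴-10L²x²+3x⁴)/(360LEI) = -17·(40/3)·(7·20⁴-10·20²·(40/3)²+3·(40/3)⁴)/(360·20·100000) = -578/3645 m
Load 2 — applied couple M₀=-12 kN·m at a=12 m (b=L-a=8):
  y_2 = (M₀x³/(6L)-M₀(x-a)²/2+C₁x)/EI  [x>a] with C₁=M₀(3b²-L²)/(6L)=104/5 = ((-12)·(40/3)³/(6·20)-(-12)·((40/3)-12)²/2+(104/5)·(40/3))/100000 = 43/84375 m
Superposition: y = Σ y_i = -360089/2278125 m ≈ -0.158064 m

y(40/3) = -360089/2278125 m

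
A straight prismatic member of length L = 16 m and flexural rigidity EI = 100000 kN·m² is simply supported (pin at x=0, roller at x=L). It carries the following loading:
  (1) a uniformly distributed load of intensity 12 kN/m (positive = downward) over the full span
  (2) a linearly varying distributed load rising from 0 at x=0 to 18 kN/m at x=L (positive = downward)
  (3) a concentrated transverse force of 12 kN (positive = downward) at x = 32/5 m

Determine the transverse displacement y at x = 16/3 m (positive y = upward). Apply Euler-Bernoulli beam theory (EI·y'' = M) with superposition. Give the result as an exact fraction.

y(16/3) = -5138176/31640625 m

Load 1 — uniform load w=12 kN/m over full span:
  y_1 = -wx(L³-2Lx²+x³)/(24EI) = -12·(16/3)·(16³-2·16·(16/3)²+(16/3)³)/(24·100000) = -22528/253125 m
Load 2 — triangular load w₀=18 kN/m (0→w₀ over full span):
  y_2 = -w₀x(7L⁴-10L²x²+3x⁴)/(360LEI) = -18·(16/3)·(7·16⁴-10·16²·(16/3)²+3·(16/3)⁴)/(360·16·100000) = -16384/253125 m
Load 3 — point force P=12 kN at a=32/5 m (b=L-a=48/5):
  y_3 = -Pbx(L²-b²-x²)/(6LEI)  [x≤a] = -12·(48/5)·(16/3)·(16²-(48/5)²-(16/3)²)/(6·16·100000) = -30464/3515625 m
Superposition: y = Σ y_i = -5138176/31640625 m ≈ -0.162392 m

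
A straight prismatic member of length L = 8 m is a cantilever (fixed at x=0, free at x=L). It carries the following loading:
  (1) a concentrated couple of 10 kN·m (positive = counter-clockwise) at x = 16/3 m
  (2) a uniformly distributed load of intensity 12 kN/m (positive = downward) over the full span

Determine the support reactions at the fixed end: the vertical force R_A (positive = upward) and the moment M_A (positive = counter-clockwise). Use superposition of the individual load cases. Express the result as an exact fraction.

Load 1 — applied couple M₀=10 kN·m at a=16/3 m (b=L-a=8/3):
  R_A = 0 kN
  M_A = -M₀ = -10 kN·m
Load 2 — uniform load w=12 kN/m over full span:
  R_A = wL = 12·8 = 96 kN
  M_A = wL²/2 = 12·8²/2 = 384 kN·m
Superposition: R_A = 96 kN, M_A = 374 kN·m

R_A = 96 kN, M_A = 374 kN·m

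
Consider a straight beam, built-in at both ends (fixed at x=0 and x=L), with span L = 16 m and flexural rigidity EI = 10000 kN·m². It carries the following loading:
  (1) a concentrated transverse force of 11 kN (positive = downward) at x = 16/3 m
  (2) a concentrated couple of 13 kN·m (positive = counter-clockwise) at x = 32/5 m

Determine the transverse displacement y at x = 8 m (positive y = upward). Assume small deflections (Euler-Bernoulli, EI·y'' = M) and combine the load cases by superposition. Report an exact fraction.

Load 1 — point force P=11 kN at a=16/3 m (b=L-a=32/3):
  y_1 = -Pa²(L-x)²(3bL-(3b+a)(L-x))/(6L³EI)  [x>a] = -11·(16/3)²·(16-8)²·(3·(32/3)·16-(3·(32/3)+(16/3))·(16-8))/(6·16³·10000) = -176/10125 m
Load 2 — applied couple M₀=13 kN·m at a=32/5 m (b=L-a=48/5):
  y_2 = (R_Ax³/6 - M_Ax²/2 - M₀(x-a)²/2)/EI  [x>a] with R_A=117/100, M_A=39/25 = ((117/100)·8³/6 - (39/25)·8²/2 - 13·(8-(32/5))²/2)/10000 = 52/15625 m
Superposition: y = Σ y_i = -17788/1265625 m ≈ -0.014055 m

y(8) = -17788/1265625 m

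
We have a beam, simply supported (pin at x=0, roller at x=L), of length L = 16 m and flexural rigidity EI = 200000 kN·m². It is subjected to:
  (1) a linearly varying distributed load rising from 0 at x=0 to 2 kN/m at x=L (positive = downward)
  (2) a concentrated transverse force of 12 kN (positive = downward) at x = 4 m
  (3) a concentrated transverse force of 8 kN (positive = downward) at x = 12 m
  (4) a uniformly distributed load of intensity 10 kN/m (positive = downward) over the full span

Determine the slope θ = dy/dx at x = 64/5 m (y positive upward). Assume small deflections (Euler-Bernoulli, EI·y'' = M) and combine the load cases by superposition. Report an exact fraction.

θ(64/5) = 1178021/140625000 rad

Load 1 — triangular load w₀=2 kN/m (0→w₀ over full span):
  θ_1 = -w₀(7L⁴-30L²x²+15x⁴)/(360LEI) = -2·(7·16⁴-30·16²·(64/5)²+15·(64/5)⁴)/(360·16·200000) = 12112/17578125 rad
Load 2 — point force P=12 kN at a=4 m (b=L-a=12):
  θ_2 = -Pa(2L²-6Lx+3x²+a²)/(6LEI)  [x>a] = -12·4·(2·16²-6·16·(64/5)+3·(64/5)²+4²)/(6·16·200000) = 327/625000 rad
Load 3 — point force P=8 kN at a=12 m (b=L-a=4):
  θ_3 = -Pa(2L²-6Lx+3x²+a²)/(6LEI)  [x>a] = -8·12·(2·16²-6·16·(64/5)+3·(64/5)²+12²)/(6·16·200000) = 127/312500 rad
Load 4 — uniform load w=10 kN/m over full span:
  θ_4 = -w(L³-6Lx²+4x³)/(24EI) = -10·(16³-6·16·(64/5)²+4·(64/5)³)/(24·200000) = 528/78125 rad
Superposition: θ = Σ θ_i = 1178021/140625000 rad ≈ 0.008377 rad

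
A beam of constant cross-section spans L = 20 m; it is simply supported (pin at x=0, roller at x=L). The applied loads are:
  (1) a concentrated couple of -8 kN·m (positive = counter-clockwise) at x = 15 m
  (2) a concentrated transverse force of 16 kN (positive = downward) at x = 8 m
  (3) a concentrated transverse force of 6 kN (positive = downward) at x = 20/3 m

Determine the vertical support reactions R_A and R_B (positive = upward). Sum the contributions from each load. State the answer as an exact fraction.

Load 1 — applied couple M₀=-8 kN·m at a=15 m (b=L-a=5):
  R_A = M₀/L = (-8)/20 = -2/5 kN
  R_B = -M₀/L = -(-8)/20 = 2/5 kN
Load 2 — point force P=16 kN at a=8 m (b=L-a=12):
  R_A = Pb/L = 16·12/20 = 48/5 kN
  R_B = Pa/L = 16·8/20 = 32/5 kN
Load 3 — point force P=6 kN at a=20/3 m (b=L-a=40/3):
  R_A = Pb/L = 6·(40/3)/20 = 4 kN
  R_B = Pa/L = 6·(20/3)/20 = 2 kN
Superposition: R_A = 66/5 kN, R_B = 44/5 kN

R_A = 66/5 kN, R_B = 44/5 kN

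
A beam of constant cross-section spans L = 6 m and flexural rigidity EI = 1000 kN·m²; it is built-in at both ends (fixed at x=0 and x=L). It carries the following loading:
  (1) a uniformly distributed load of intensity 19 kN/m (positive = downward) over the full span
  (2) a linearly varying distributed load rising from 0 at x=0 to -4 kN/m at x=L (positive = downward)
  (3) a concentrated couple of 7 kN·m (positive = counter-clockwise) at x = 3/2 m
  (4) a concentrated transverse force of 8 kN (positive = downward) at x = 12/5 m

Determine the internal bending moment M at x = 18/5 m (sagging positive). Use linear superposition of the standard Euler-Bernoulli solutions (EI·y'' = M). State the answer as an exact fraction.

Load 1 — uniform load w=19 kN/m over full span:
  M_1 = wLx/2 - wL²/12 - wx²/2 = 19·6·(18/5)/2 - 19·6²/12 - 19·(18/5)²/2 = 627/25 kN·m
Load 2 — triangular load w₀=-4 kN/m (0→w₀ over full span):
  M_2 = 3w₀Lx/20 - w₀L²/30 - w₀x³/(6L) = 3·(-4)·6·(18/5)/20 - (-4)·6²/30 - (-4)·(18/5)³/(6·6) = -372/125 kN·m
Load 3 — applied couple M₀=7 kN·m at a=3/2 m (b=L-a=9/2):
  M_3 = R_Ax - M_A - M₀  [x>a] with R_A=21/16, M_A=-21/16 = (21/16)·(18/5) - (-21/16) - 7 = -77/80 kN·m
Load 4 — point force P=8 kN at a=12/5 m (b=L-a=18/5):
  M_4 = Pa²(a+3b)(L-x)/L³ - Pa²b/L²  [x>a] = 8·(12/5)²·((12/5)+3·(18/5))·(6-(18/5))/6³ - 8·(12/5)²·(18/5)/6² = 1344/625 kN·m
Superposition: M = Σ M_i = 232919/10000 kN·m ≈ 23.291900 kN·m

M(18/5) = 232919/10000 kN·m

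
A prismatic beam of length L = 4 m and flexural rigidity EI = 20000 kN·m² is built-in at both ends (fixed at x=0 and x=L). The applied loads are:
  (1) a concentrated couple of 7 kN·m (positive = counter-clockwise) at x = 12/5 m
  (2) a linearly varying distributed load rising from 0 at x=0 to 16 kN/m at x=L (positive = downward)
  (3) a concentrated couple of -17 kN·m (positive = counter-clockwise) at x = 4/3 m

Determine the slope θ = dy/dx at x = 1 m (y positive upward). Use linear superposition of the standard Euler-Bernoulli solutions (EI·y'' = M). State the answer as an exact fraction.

θ(1) = -1157/3000000 rad

Load 1 — applied couple M₀=7 kN·m at a=12/5 m (b=L-a=8/5):
  θ_1 = (R_Ax²/2 - M_Ax)/EI  [x≤a] with R_A=63/25, M_A=56/25 = ((63/25)·1²/2 - (56/25)·1)/20000 = -49/1000000 rad
Load 2 — triangular load w₀=16 kN/m (0→w₀ over full span):
  θ_2 = -w₀(2x(L-x)(L-2x)(x+2L)+x²(L-x)²)/(120LEI) = -16·(2·1·(4-1)·(4-2·1)·(1+2·4)+1²·(4-1)²)/(120·4·20000) = -39/200000 rad
Load 3 — applied couple M₀=-17 kN·m at a=4/3 m (b=L-a=8/3):
  θ_3 = (R_Ax²/2 - M_Ax)/EI  [x≤a] with R_A=-17/3, M_A=0 = ((-17/3)·1²/2 - 0·1)/20000 = -17/120000 rad
Superposition: θ = Σ θ_i = -1157/3000000 rad ≈ -0.000386 rad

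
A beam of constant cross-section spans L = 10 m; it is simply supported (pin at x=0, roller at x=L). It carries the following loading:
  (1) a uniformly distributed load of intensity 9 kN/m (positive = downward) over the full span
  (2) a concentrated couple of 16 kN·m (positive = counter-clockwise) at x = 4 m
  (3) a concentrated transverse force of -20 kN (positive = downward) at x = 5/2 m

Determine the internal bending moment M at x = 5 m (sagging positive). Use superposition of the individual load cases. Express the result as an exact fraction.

M(5) = 159/2 kN·m

Load 1 — uniform load w=9 kN/m over full span:
  M_1 = wx(L-x)/2 = 9·5·(10-5)/2 = 225/2 kN·m
Load 2 — applied couple M₀=16 kN·m at a=4 m (b=L-a=6):
  M_2 = M₀x/L - M₀  [x>a] = 16·5/10 - 16 = -8 kN·m
Load 3 — point force P=-20 kN at a=5/2 m (b=L-a=15/2):
  M_3 = Pa(L-x)/L  [x>a] = (-20)·(5/2)·(10-5)/10 = -25 kN·m
Superposition: M = Σ M_i = 159/2 kN·m ≈ 79.500000 kN·m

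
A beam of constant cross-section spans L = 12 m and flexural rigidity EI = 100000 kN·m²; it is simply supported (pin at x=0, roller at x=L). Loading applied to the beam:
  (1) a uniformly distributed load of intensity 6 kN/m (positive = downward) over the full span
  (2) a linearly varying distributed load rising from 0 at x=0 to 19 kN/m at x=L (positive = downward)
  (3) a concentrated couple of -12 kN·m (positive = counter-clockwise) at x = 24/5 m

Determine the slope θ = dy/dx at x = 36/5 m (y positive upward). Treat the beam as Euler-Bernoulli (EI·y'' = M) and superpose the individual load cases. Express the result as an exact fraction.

Load 1 — uniform load w=6 kN/m over full span:
  θ_1 = -w(L³-6Lx²+4x³)/(24EI) = -6·(12³-6·12·(36/5)²+4·(36/5)³)/(24·100000) = 999/781250 rad
Load 2 — triangular load w₀=19 kN/m (0→w₀ over full span):
  θ_2 = -w₀(7L⁴-30L²x²+15x⁴)/(360LEI) = -19·(7·12⁴-30·12²·(36/5)²+15·(36/5)⁴)/(360·12·100000) = 3306/1953125 rad
Load 3 — applied couple M₀=-12 kN·m at a=24/5 m (b=L-a=36/5):
  θ_3 = (M₀x²/(2L)-M₀(x-a)+C₁)/EI  [x>a] with C₁=M₀(3b²-L²)/(6L)=-48/25 = ((-12)·(36/5)²/(2·12)-(-12)·((36/5)-(24/5))+(-48/25))/100000 = 3/312500 rad
Superposition: θ = Σ θ_i = 23289/7812500 rad ≈ 0.002981 rad

θ(36/5) = 23289/7812500 rad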